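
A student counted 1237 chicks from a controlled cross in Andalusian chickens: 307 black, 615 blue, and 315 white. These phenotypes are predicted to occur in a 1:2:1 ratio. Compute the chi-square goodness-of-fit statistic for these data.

Expected counts for N = 1237 under a 1:2:1 ratio (total parts = 4):
  black: 1237 × 1/4 = 309.25
  blue: 1237 × 2/4 = 618.5
  white: 1237 × 1/4 = 309.25
χ² = Σ (O − E)² / E
  black: (307 − 309.25)² / 309.25 = 0.0164
  blue: (615 − 618.5)² / 618.5 = 0.0198
  white: (315 − 309.25)² / 309.25 = 0.1069
χ² = 0.0164 + 0.0198 + 0.1069 = 0.1431 ≈ 0.143

0.143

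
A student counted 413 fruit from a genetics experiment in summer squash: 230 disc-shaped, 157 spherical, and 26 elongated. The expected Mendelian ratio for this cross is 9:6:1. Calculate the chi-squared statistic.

0.054

Total ratio parts = 16. Expected numbers out of 413:
  disc-shaped: 413 × 9/16 = 232.3125
  spherical: 413 × 6/16 = 154.875
  elongated: 413 × 1/16 = 25.8125
χ² = Σ (O − E)² / E
  disc-shaped: (230 − 232.3125)² / 232.3125 = 0.0230
  spherical: (157 − 154.875)² / 154.875 = 0.0292
  elongated: (26 − 25.8125)² / 25.8125 = 0.0014
χ² = 0.0230 + 0.0292 + 0.0014 = 0.0536 ≈ 0.054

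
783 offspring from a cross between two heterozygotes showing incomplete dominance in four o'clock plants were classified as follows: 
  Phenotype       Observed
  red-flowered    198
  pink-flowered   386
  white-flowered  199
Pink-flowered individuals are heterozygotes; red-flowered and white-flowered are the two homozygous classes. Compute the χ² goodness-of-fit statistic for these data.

With incomplete dominance, a heterozygote × heterozygote cross gives a 1:2:1 phenotypic ratio.
Total ratio parts = 4. Expected numbers out of 783:
  red-flowered: 783 × 1/4 = 195.75
  pink-flowered: 783 × 2/4 = 391.5
  white-flowered: 783 × 1/4 = 195.75
χ² = Σ (O − E)² / E
  red-flowered: (198 − 195.75)² / 195.75 = 0.0259
  pink-flowered: (386 − 391.5)² / 391.5 = 0.0773
  white-flowered: (199 − 195.75)² / 195.75 = 0.0540
χ² = 0.0259 + 0.0773 + 0.0540 = 0.1572 ≈ 0.157

0.157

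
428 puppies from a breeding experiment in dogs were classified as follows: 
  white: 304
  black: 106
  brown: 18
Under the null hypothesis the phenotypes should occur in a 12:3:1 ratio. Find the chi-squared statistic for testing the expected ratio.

The 12:3:1 ratio has 16 parts, so with N = 428 the expected counts are:
  white: 428 × 12/16 = 321
  black: 428 × 3/16 = 80.25
  brown: 428 × 1/16 = 26.75
χ² = Σ (O − E)² / E
  white: (304 − 321)² / 321 = 0.9003
  black: (106 − 80.25)² / 80.25 = 8.2625
  brown: (18 − 26.75)² / 26.75 = 2.8621
χ² = 0.9003 + 8.2625 + 2.8621 = 12.0249 ≈ 12.025

12.025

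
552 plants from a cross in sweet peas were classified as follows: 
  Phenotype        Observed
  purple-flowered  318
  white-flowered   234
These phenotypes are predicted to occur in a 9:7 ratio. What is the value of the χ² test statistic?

Under the 9:7 hypothesis (Σ ratio = 16, N = 552):
  purple-flowered: 552 × 9/16 = 310.5
  white-flowered: 552 × 7/16 = 241.5
χ² = Σ (O − E)² / E
  purple-flowered: (318 − 310.5)² / 310.5 = 0.1812
  white-flowered: (234 − 241.5)² / 241.5 = 0.2329
χ² = 0.1812 + 0.2329 = 0.4141 ≈ 0.414

0.414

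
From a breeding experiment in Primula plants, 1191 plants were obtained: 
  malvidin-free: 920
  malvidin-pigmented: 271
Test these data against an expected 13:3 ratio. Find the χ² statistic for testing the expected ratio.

Under the 13:3 hypothesis (Σ ratio = 16, N = 1191):
  malvidin-free: 1191 × 13/16 = 967.6875
  malvidin-pigmented: 1191 × 3/16 = 223.3125
χ² = Σ (O − E)² / E
  malvidin-free: (920 − 967.6875)² / 967.6875 = 2.3500
  malvidin-pigmented: (271 − 223.3125)² / 223.3125 = 10.1835
χ² = 2.3500 + 10.1835 = 12.5335 ≈ 12.534

12.534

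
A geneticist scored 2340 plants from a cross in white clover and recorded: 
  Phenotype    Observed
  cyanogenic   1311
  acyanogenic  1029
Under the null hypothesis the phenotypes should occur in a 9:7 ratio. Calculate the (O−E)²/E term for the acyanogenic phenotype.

0.027

Total ratio parts = 16. Expected numbers out of 2340:
  cyanogenic: 2340 × 9/16 = 1316.25
  acyanogenic: 2340 × 7/16 = 1023.75
Contribution of acyanogenic: (1029 − 1023.75)² / 1023.75 = 0.0269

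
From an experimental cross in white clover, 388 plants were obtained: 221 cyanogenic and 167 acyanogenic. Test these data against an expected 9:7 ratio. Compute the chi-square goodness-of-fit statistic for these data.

0.079

Total ratio parts = 16. Expected numbers out of 388:
  cyanogenic: 388 × 9/16 = 218.25
  acyanogenic: 388 × 7/16 = 169.75
χ² = Σ (O − E)² / E
  cyanogenic: (221 − 218.25)² / 218.25 = 0.0347
  acyanogenic: (167 − 169.75)² / 169.75 = 0.0446
χ² = 0.0347 + 0.0446 = 0.0793 ≈ 0.079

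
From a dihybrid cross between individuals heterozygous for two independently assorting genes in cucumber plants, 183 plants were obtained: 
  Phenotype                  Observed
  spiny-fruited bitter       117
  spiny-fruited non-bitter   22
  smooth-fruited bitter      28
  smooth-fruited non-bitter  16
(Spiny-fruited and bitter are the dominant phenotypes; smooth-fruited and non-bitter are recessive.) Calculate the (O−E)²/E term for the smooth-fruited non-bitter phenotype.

A dihybrid F₂ with independent assortment and complete dominance at both loci gives a 9:3:3:1 phenotypic ratio.
The 9:3:3:1 ratio has 16 parts, so with N = 183 the expected counts are:
  spiny-fruited bitter: 183 × 9/16 = 102.9375
  spiny-fruited non-bitter: 183 × 3/16 = 34.3125
  smooth-fruited bitter: 183 × 3/16 = 34.3125
  smooth-fruited non-bitter: 183 × 1/16 = 11.4375
Contribution of smooth-fruited non-bitter: (16 − 11.4375)² / 11.4375 = 1.8200

1.820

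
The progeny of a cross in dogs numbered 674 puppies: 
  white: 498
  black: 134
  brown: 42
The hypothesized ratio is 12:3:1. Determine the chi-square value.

Total ratio parts = 16. Expected numbers out of 674:
  white: 674 × 12/16 = 505.5
  black: 674 × 3/16 = 126.375
  brown: 674 × 1/16 = 42.125
χ² = Σ (O − E)² / E
  white: (498 − 505.5)² / 505.5 = 0.1113
  black: (134 − 126.375)² / 126.375 = 0.4601
  brown: (42 − 42.125)² / 42.125 = 0.0004
χ² = 0.1113 + 0.4601 + 0.0004 = 0.5718 ≈ 0.572

0.572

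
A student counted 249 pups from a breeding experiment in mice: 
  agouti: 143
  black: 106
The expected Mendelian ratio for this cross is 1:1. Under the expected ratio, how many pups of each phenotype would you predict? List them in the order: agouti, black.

Under the 1:1 hypothesis (Σ ratio = 2, N = 249):
  agouti: 249 × 1/2 = 124.5
  black: 249 × 1/2 = 124.5

124.5, 124.5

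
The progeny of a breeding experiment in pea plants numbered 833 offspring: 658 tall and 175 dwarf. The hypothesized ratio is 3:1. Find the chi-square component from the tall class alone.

1.770

Total ratio parts = 4. Expected numbers out of 833:
  tall: 833 × 3/4 = 624.75
  dwarf: 833 × 1/4 = 208.25
Contribution of tall: (658 − 624.75)² / 624.75 = 1.7696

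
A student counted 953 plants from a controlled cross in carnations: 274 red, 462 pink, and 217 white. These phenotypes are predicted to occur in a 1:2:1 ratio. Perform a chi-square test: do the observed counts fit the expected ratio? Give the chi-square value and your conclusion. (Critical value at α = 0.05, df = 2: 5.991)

7.701; not consistent

The 1:2:1 ratio has 4 parts, so with N = 953 the expected counts are:
  red: 953 × 1/4 = 238.25
  pink: 953 × 2/4 = 476.5
  white: 953 × 1/4 = 238.25
χ² = Σ (O − E)² / E
  red: (274 − 238.25)² / 238.25 = 5.3644
  pink: (462 − 476.5)² / 476.5 = 0.4412
  white: (217 − 238.25)² / 238.25 = 1.8953
χ² = 5.3644 + 0.4412 + 1.8953 = 7.7009 ≈ 7.701
Degrees of freedom = 3 − 1 = 2; critical value at α = 0.05 is 5.991.
Since 7.701 > 5.991, we reject the null hypothesis — the data do not fit the 1:2:1 ratio.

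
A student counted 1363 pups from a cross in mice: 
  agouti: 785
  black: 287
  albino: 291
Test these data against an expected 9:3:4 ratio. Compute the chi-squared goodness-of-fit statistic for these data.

11.568

Total ratio parts = 16. Expected numbers out of 1363:
  agouti: 1363 × 9/16 = 766.6875
  black: 1363 × 3/16 = 255.5625
  albino: 1363 × 4/16 = 340.75
χ² = Σ (O − E)² / E
  agouti: (785 − 766.6875)² / 766.6875 = 0.4374
  black: (287 − 255.5625)² / 255.5625 = 3.8672
  albino: (291 − 340.75)² / 340.75 = 7.2636
χ² = 0.4374 + 3.8672 + 7.2636 = 11.5682 ≈ 11.568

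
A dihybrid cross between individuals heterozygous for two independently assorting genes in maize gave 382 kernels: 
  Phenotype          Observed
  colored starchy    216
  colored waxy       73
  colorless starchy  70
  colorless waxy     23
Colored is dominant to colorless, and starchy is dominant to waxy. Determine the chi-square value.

0.101

A dihybrid F₂ with independent assortment and complete dominance at both loci gives a 9:3:3:1 phenotypic ratio.
Expected counts for N = 382 under a 9:3:3:1 ratio (total parts = 16):
  colored starchy: 382 × 9/16 = 214.875
  colored waxy: 382 × 3/16 = 71.625
  colorless starchy: 382 × 3/16 = 71.625
  colorless waxy: 382 × 1/16 = 23.875
χ² = Σ (O − E)² / E
  colored starchy: (216 − 214.875)² / 214.875 = 0.0059
  colored waxy: (73 − 71.625)² / 71.625 = 0.0264
  colorless starchy: (70 − 71.625)² / 71.625 = 0.0369
  colorless waxy: (23 − 23.875)² / 23.875 = 0.0321
χ² = 0.0059 + 0.0264 + 0.0369 + 0.0321 = 0.1013 ≈ 0.101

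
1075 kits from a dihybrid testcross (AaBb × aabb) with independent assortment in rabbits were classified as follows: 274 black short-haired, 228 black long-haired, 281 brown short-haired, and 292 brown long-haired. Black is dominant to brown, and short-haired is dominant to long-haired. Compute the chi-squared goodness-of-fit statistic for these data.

A dihybrid testcross with independent assortment gives a 1:1:1:1 ratio.
The 1:1:1:1 ratio has 4 parts, so with N = 1075 the expected counts are:
  black short-haired: 1075 × 1/4 = 268.75
  black long-haired: 1075 × 1/4 = 268.75
  brown short-haired: 1075 × 1/4 = 268.75
  brown long-haired: 1075 × 1/4 = 268.75
χ² = Σ (O − E)² / E
  black short-haired: (274 − 268.75)² / 268.75 = 0.1026
  black long-haired: (228 − 268.75)² / 268.75 = 6.1788
  brown short-haired: (281 − 268.75)² / 268.75 = 0.5584
  brown long-haired: (292 − 268.75)² / 268.75 = 2.0114
χ² = 0.1026 + 6.1788 + 0.5584 + 2.0114 = 8.8512 ≈ 8.851

8.851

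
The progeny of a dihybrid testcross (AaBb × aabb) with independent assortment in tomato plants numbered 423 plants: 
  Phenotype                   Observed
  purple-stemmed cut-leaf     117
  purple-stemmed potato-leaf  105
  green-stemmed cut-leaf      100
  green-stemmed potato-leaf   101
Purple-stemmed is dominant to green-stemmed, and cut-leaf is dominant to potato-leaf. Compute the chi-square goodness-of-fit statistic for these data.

1.728

A dihybrid testcross with independent assortment gives a 1:1:1:1 ratio.
Total ratio parts = 4. Expected numbers out of 423:
  purple-stemmed cut-leaf: 423 × 1/4 = 105.75
  purple-stemmed potato-leaf: 423 × 1/4 = 105.75
  green-stemmed cut-leaf: 423 × 1/4 = 105.75
  green-stemmed potato-leaf: 423 × 1/4 = 105.75
χ² = Σ (O − E)² / E
  purple-stemmed cut-leaf: (117 − 105.75)² / 105.75 = 1.1968
  purple-stemmed potato-leaf: (105 − 105.75)² / 105.75 = 0.0053
  green-stemmed cut-leaf: (100 − 105.75)² / 105.75 = 0.3126
  green-stemmed potato-leaf: (101 − 105.75)² / 105.75 = 0.2134
χ² = 1.1968 + 0.0053 + 0.3126 + 0.2134 = 1.7281 ≈ 1.728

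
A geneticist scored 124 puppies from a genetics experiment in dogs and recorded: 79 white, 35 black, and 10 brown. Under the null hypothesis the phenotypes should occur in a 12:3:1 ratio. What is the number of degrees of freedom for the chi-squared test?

A goodness-of-fit test with 3 phenotype classes has df = 3 − 1 = 2.

2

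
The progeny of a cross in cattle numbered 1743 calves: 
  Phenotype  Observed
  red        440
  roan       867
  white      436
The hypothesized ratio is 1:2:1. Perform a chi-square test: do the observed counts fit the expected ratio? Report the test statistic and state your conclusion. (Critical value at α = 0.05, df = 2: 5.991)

0.065; consistent

Expected counts for N = 1743 under a 1:2:1 ratio (total parts = 4):
  red: 1743 × 1/4 = 435.75
  roan: 1743 × 2/4 = 871.5
  white: 1743 × 1/4 = 435.75
χ² = Σ (O − E)² / E
  red: (440 − 435.75)² / 435.75 = 0.0415
  roan: (867 − 871.5)² / 871.5 = 0.0232
  white: (436 − 435.75)² / 435.75 = 0.0001
χ² = 0.0415 + 0.0232 + 0.0001 = 0.0648 ≈ 0.065
Degrees of freedom = 3 − 1 = 2; critical value at α = 0.05 is 5.991.
Since 0.065 < 5.991, we fail to reject the null hypothesis — the data are consistent with the 1:2:1 ratio.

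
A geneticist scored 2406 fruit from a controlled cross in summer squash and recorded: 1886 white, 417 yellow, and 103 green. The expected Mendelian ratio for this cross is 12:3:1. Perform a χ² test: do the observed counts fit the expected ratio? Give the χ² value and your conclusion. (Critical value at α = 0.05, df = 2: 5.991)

21.188; not consistent

Under the 12:3:1 hypothesis (Σ ratio = 16, N = 2406):
  white: 2406 × 12/16 = 1804.5
  yellow: 2406 × 3/16 = 451.125
  green: 2406 × 1/16 = 150.375
χ² = Σ (O − E)² / E
  white: (1886 − 1804.5)² / 1804.5 = 3.6809
  yellow: (417 − 451.125)² / 451.125 = 2.5814
  green: (103 − 150.375)² / 150.375 = 14.9253
χ² = 3.6809 + 2.5814 + 14.9253 = 21.1876 ≈ 21.188
Degrees of freedom = 3 − 1 = 2; critical value at α = 0.05 is 5.991.
Since 21.188 > 5.991, we reject the null hypothesis — the data do not fit the 12:3:1 ratio.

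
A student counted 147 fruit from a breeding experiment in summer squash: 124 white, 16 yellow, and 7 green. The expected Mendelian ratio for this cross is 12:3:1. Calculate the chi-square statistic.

7.086

Total ratio parts = 16. Expected numbers out of 147:
  white: 147 × 12/16 = 110.25
  yellow: 147 × 3/16 = 27.5625
  green: 147 × 1/16 = 9.1875
χ² = Σ (O − E)² / E
  white: (124 − 110.25)² / 110.25 = 1.7149
  yellow: (16 − 27.5625)² / 27.5625 = 4.8505
  green: (7 − 9.1875)² / 9.1875 = 0.5208
χ² = 1.7149 + 4.8505 + 0.5208 = 7.0862 ≈ 7.086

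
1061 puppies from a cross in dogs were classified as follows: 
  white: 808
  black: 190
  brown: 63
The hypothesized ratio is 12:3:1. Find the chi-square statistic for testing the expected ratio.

0.756

The 12:3:1 ratio has 16 parts, so with N = 1061 the expected counts are:
  white: 1061 × 12/16 = 795.75
  black: 1061 × 3/16 = 198.9375
  brown: 1061 × 1/16 = 66.3125
χ² = Σ (O − E)² / E
  white: (808 − 795.75)² / 795.75 = 0.1886
  black: (190 − 198.9375)² / 198.9375 = 0.4015
  brown: (63 − 66.3125)² / 66.3125 = 0.1655
χ² = 0.1886 + 0.4015 + 0.1655 = 0.7556 ≈ 0.756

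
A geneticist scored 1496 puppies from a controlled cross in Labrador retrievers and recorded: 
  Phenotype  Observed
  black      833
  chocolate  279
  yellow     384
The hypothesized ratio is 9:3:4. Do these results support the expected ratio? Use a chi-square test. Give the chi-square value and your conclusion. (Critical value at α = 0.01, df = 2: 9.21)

0.361; consistent

The 9:3:4 ratio has 16 parts, so with N = 1496 the expected counts are:
  black: 1496 × 9/16 = 841.5
  chocolate: 1496 × 3/16 = 280.5
  yellow: 1496 × 4/16 = 374
χ² = Σ (O − E)² / E
  black: (833 − 841.5)² / 841.5 = 0.0859
  chocolate: (279 − 280.5)² / 280.5 = 0.0080
  yellow: (384 − 374)² / 374 = 0.2674
χ² = 0.0859 + 0.0080 + 0.2674 = 0.3613 ≈ 0.361
Degrees of freedom = 3 − 1 = 2; critical value at α = 0.01 is 9.21.
Since 0.361 < 9.21, we fail to reject the null hypothesis — the data are consistent with the 9:3:4 ratio.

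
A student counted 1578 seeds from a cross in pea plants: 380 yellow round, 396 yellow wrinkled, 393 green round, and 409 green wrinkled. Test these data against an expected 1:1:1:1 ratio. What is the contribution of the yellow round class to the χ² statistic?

0.533

Total ratio parts = 4. Expected numbers out of 1578:
  yellow round: 1578 × 1/4 = 394.5
  yellow wrinkled: 1578 × 1/4 = 394.5
  green round: 1578 × 1/4 = 394.5
  green wrinkled: 1578 × 1/4 = 394.5
Contribution of yellow round: (380 − 394.5)² / 394.5 = 0.5330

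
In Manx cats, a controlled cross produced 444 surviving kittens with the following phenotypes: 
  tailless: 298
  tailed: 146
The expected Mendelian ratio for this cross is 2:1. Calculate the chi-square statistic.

0.041

Total ratio parts = 3. Expected numbers out of 444:
  tailless: 444 × 2/3 = 296
  tailed: 444 × 1/3 = 148
χ² = Σ (O − E)² / E
  tailless: (298 − 296)² / 296 = 0.0135
  tailed: (146 − 148)² / 148 = 0.0270
χ² = 0.0135 + 0.0270 = 0.0405 ≈ 0.041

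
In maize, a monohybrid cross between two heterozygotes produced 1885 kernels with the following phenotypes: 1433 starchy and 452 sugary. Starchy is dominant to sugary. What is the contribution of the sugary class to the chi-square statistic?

0.786

For a monohybrid cross between heterozygotes with complete dominance, the expected phenotypic ratio is 3:1.
Expected counts for N = 1885 under a 3:1 ratio (total parts = 4):
  starchy: 1885 × 3/4 = 1413.75
  sugary: 1885 × 1/4 = 471.25
Contribution of sugary: (452 − 471.25)² / 471.25 = 0.7863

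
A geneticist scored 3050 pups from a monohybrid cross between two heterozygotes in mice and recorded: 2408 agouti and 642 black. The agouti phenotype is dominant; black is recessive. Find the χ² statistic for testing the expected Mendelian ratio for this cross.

For a monohybrid cross between heterozygotes with complete dominance, the expected phenotypic ratio is 3:1.
The 3:1 ratio has 4 parts, so with N = 3050 the expected counts are:
  agouti: 3050 × 3/4 = 2287.5
  black: 3050 × 1/4 = 762.5
χ² = Σ (O − E)² / E
  agouti: (2408 − 2287.5)² / 2287.5 = 6.3477
  black: (642 − 762.5)² / 762.5 = 19.0430
χ² = 6.3477 + 19.0430 = 25.3907 ≈ 25.391

25.391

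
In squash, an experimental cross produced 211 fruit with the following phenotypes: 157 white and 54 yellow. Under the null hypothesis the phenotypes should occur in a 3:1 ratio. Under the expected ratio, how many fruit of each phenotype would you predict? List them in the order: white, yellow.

Under the 3:1 hypothesis (Σ ratio = 4, N = 211):
  white: 211 × 3/4 = 158.25
  yellow: 211 × 1/4 = 52.75

158.25, 52.75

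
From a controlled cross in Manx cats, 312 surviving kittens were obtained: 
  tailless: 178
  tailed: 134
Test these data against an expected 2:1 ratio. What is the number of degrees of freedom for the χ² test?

1

A goodness-of-fit test with 2 phenotype classes has df = 2 − 1 = 1.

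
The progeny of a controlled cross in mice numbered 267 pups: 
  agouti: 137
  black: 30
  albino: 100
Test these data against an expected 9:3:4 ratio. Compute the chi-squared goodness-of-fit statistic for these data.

The 9:3:4 ratio has 16 parts, so with N = 267 the expected counts are:
  agouti: 267 × 9/16 = 150.1875
  black: 267 × 3/16 = 50.0625
  albino: 267 × 4/16 = 66.75
χ² = Σ (O − E)² / E
  agouti: (137 − 150.1875)² / 150.1875 = 1.1580
  black: (30 − 50.0625)² / 50.0625 = 8.0400
  albino: (100 − 66.75)² / 66.75 = 16.5627
χ² = 1.1580 + 8.0400 + 16.5627 = 25.7607 ≈ 25.761

25.761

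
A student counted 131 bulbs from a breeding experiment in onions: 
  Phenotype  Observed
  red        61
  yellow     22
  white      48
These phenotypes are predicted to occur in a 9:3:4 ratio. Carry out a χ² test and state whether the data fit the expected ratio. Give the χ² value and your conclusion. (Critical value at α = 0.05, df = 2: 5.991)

9.553; not consistent

Total ratio parts = 16. Expected numbers out of 131:
  red: 131 × 9/16 = 73.6875
  yellow: 131 × 3/16 = 24.5625
  white: 131 × 4/16 = 32.75
χ² = Σ (O − E)² / E
  red: (61 − 73.6875)² / 73.6875 = 2.1845
  yellow: (22 − 24.5625)² / 24.5625 = 0.2673
  white: (48 − 32.75)² / 32.75 = 7.1011
χ² = 2.1845 + 0.2673 + 7.1011 = 9.5529 ≈ 9.553
Degrees of freedom = 3 − 1 = 2; critical value at α = 0.05 is 5.991.
Since 9.553 > 5.991, we reject the null hypothesis — the data do not fit the 9:3:4 ratio.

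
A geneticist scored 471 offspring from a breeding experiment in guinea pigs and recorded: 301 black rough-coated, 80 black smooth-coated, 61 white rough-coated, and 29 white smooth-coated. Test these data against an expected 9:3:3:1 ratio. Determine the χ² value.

Under the 9:3:3:1 hypothesis (Σ ratio = 16, N = 471):
  black rough-coated: 471 × 9/16 = 264.9375
  black smooth-coated: 471 × 3/16 = 88.3125
  white rough-coated: 471 × 3/16 = 88.3125
  white smooth-coated: 471 × 1/16 = 29.4375
χ² = Σ (O − E)² / E
  black rough-coated: (301 − 264.9375)² / 264.9375 = 4.9087
  black smooth-coated: (80 − 88.3125)² / 88.3125 = 0.7824
  white rough-coated: (61 − 88.3125)² / 88.3125 = 8.4470
  white smooth-coated: (29 − 29.4375)² / 29.4375 = 0.0065
χ² = 4.9087 + 0.7824 + 8.4470 + 0.0065 = 14.1446 ≈ 14.145

14.145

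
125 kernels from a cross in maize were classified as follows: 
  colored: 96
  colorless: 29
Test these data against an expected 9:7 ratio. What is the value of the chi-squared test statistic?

21.450

Total ratio parts = 16. Expected numbers out of 125:
  colored: 125 × 9/16 = 70.3125
  colorless: 125 × 7/16 = 54.6875
χ² = Σ (O − E)² / E
  colored: (96 − 70.3125)² / 70.3125 = 9.3845
  colorless: (29 − 54.6875)² / 54.6875 = 12.0658
χ² = 9.3845 + 12.0658 = 21.4503 ≈ 21.450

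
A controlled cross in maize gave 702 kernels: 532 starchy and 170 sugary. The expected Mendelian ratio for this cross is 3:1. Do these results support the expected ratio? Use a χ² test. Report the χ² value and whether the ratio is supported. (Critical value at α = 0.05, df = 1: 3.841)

0.230; consistent

Under the 3:1 hypothesis (Σ ratio = 4, N = 702):
  starchy: 702 × 3/4 = 526.5
  sugary: 702 × 1/4 = 175.5
χ² = Σ (O − E)² / E
  starchy: (532 − 526.5)² / 526.5 = 0.0575
  sugary: (170 − 175.5)² / 175.5 = 0.1724
χ² = 0.0575 + 0.1724 = 0.2299 ≈ 0.230
Degrees of freedom = 2 − 1 = 1; critical value at α = 0.05 is 3.841.
Since 0.230 < 3.841, we fail to reject the null hypothesis — the data are consistent with the 3:1 ratio.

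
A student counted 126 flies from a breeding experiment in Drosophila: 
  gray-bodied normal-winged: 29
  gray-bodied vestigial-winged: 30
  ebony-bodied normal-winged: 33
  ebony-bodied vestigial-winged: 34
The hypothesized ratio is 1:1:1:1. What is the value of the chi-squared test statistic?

The 1:1:1:1 ratio has 4 parts, so with N = 126 the expected counts are:
  gray-bodied normal-winged: 126 × 1/4 = 31.5
  gray-bodied vestigial-winged: 126 × 1/4 = 31.5
  ebony-bodied normal-winged: 126 × 1/4 = 31.5
  ebony-bodied vestigial-winged: 126 × 1/4 = 31.5
χ² = Σ (O − E)² / E
  gray-bodied normal-winged: (29 − 31.5)² / 31.5 = 0.1984
  gray-bodied vestigial-winged: (30 − 31.5)² / 31.5 = 0.0714
  ebony-bodied normal-winged: (33 − 31.5)² / 31.5 = 0.0714
  ebony-bodied vestigial-winged: (34 − 31.5)² / 31.5 = 0.1984
χ² = 0.1984 + 0.0714 + 0.0714 + 0.1984 = 0.5396 ≈ 0.540

0.540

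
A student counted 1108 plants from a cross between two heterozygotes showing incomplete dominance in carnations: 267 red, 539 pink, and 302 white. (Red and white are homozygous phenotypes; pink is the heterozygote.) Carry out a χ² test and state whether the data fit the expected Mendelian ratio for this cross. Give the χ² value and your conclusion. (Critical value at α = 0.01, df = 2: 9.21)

3.023; consistent

With incomplete dominance, a heterozygote × heterozygote cross gives a 1:2:1 phenotypic ratio.
Under the 1:2:1 hypothesis (Σ ratio = 4, N = 1108):
  red: 1108 × 1/4 = 277
  pink: 1108 × 2/4 = 554
  white: 1108 × 1/4 = 277
χ² = Σ (O − E)² / E
  red: (267 − 277)² / 277 = 0.3610
  pink: (539 − 554)² / 554 = 0.4061
  white: (302 − 277)² / 277 = 2.2563
χ² = 0.3610 + 0.4061 + 2.2563 = 3.0234 ≈ 3.023
Degrees of freedom = 3 − 1 = 2; critical value at α = 0.01 is 9.21.
Since 3.023 < 9.21, we fail to reject the null hypothesis — the data are consistent with the 1:2:1 ratio.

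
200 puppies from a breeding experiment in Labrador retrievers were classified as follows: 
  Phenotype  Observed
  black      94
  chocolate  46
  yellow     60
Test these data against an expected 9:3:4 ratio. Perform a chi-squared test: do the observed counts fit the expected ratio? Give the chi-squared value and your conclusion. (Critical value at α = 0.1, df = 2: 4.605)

The 9:3:4 ratio has 16 parts, so with N = 200 the expected counts are:
  black: 200 × 9/16 = 112.5
  chocolate: 200 × 3/16 = 37.5
  yellow: 200 × 4/16 = 50
χ² = Σ (O − E)² / E
  black: (94 − 112.5)² / 112.5 = 3.0422
  chocolate: (46 − 37.5)² / 37.5 = 1.9267
  yellow: (60 − 50)² / 50 = 2.0000
χ² = 3.0422 + 1.9267 + 2.0000 = 6.9689 ≈ 6.969
Degrees of freedom = 3 − 1 = 2; critical value at α = 0.1 is 4.605.
Since 6.969 > 4.605, we reject the null hypothesis — the data do not fit the 9:3:4 ratio.

6.969; not consistent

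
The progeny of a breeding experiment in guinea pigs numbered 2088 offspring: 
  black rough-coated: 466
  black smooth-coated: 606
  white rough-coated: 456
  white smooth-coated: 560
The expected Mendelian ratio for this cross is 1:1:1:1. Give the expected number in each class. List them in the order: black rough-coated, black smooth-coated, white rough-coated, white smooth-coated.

Under the 1:1:1:1 hypothesis (Σ ratio = 4, N = 2088):
  black rough-coated: 2088 × 1/4 = 522
  black smooth-coated: 2088 × 1/4 = 522
  white rough-coated: 2088 × 1/4 = 522
  white smooth-coated: 2088 × 1/4 = 522

522, 522, 522, 522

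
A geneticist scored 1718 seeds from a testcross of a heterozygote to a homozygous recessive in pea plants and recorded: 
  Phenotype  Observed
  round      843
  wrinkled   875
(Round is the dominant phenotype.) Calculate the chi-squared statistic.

0.596

A testcross of a heterozygote (Aa × aa) gives a 1:1 phenotypic ratio.
Total ratio parts = 2. Expected numbers out of 1718:
  round: 1718 × 1/2 = 859
  wrinkled: 1718 × 1/2 = 859
χ² = Σ (O − E)² / E
  round: (843 − 859)² / 859 = 0.2980
  wrinkled: (875 − 859)² / 859 = 0.2980
χ² = 0.2980 + 0.2980 = 0.596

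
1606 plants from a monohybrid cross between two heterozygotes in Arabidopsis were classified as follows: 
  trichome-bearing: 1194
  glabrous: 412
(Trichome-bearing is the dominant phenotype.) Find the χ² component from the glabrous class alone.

For a monohybrid cross between heterozygotes with complete dominance, the expected phenotypic ratio is 3:1.
Total ratio parts = 4. Expected numbers out of 1606:
  trichome-bearing: 1606 × 3/4 = 1204.5
  glabrous: 1606 × 1/4 = 401.5
Contribution of glabrous: (412 − 401.5)² / 401.5 = 0.2746

0.275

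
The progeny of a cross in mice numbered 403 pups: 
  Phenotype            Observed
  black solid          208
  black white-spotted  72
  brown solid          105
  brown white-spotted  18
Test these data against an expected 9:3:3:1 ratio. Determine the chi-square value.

15.228

Total ratio parts = 16. Expected numbers out of 403:
  black solid: 403 × 9/16 = 226.6875
  black white-spotted: 403 × 3/16 = 75.5625
  brown solid: 403 × 3/16 = 75.5625
  brown white-spotted: 403 × 1/16 = 25.1875
χ² = Σ (O − E)² / E
  black solid: (208 − 226.6875)² / 226.6875 = 1.5405
  black white-spotted: (72 − 75.5625)² / 75.5625 = 0.1680
  brown solid: (105 − 75.5625)² / 75.5625 = 11.4682
  brown white-spotted: (18 − 25.1875)² / 25.1875 = 2.0510
χ² = 1.5405 + 0.1680 + 11.4682 + 2.0510 = 15.2277 ≈ 15.228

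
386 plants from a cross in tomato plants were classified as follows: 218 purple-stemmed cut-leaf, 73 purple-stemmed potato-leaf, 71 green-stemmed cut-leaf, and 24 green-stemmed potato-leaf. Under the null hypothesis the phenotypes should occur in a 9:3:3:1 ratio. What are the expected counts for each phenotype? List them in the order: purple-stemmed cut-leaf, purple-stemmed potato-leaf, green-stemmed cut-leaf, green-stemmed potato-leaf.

The 9:3:3:1 ratio has 16 parts, so with N = 386 the expected counts are:
  purple-stemmed cut-leaf: 386 × 9/16 = 217.125
  purple-stemmed potato-leaf: 386 × 3/16 = 72.375
  green-stemmed cut-leaf: 386 × 3/16 = 72.375
  green-stemmed potato-leaf: 386 × 1/16 = 24.125

217.125, 72.375, 72.375, 24.125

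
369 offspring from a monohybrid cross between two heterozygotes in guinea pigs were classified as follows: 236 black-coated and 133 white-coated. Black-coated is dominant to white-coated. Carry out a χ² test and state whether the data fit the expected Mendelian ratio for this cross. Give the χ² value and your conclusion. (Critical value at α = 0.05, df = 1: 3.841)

24.001; not consistent

For a monohybrid cross between heterozygotes with complete dominance, the expected phenotypic ratio is 3:1.
Total ratio parts = 4. Expected numbers out of 369:
  black-coated: 369 × 3/4 = 276.75
  white-coated: 369 × 1/4 = 92.25
χ² = Σ (O − E)² / E
  black-coated: (236 − 276.75)² / 276.75 = 6.0002
  white-coated: (133 − 92.25)² / 92.25 = 18.0007
χ² = 6.0002 + 18.0007 = 24.0009 ≈ 24.001
Degrees of freedom = 2 − 1 = 1; critical value at α = 0.05 is 3.841.
Since 24.001 > 3.841, we reject the null hypothesis — the data do not fit the 3:1 ratio.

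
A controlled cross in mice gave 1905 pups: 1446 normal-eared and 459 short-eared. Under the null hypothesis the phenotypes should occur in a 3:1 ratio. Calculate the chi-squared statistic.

0.833

Expected counts for N = 1905 under a 3:1 ratio (total parts = 4):
  normal-eared: 1905 × 3/4 = 1428.75
  short-eared: 1905 × 1/4 = 476.25
χ² = Σ (O − E)² / E
  normal-eared: (1446 − 1428.75)² / 1428.75 = 0.2083
  short-eared: (459 − 476.25)² / 476.25 = 0.6248
χ² = 0.2083 + 0.6248 = 0.8331 ≈ 0.833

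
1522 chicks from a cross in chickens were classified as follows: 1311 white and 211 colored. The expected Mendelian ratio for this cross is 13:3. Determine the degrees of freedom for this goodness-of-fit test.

1

A goodness-of-fit test with 2 phenotype classes has df = 2 − 1 = 1.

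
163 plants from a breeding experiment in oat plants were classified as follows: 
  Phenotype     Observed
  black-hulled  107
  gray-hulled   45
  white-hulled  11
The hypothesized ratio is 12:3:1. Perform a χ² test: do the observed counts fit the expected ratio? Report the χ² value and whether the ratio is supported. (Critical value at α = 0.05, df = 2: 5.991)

The 12:3:1 ratio has 16 parts, so with N = 163 the expected counts are:
  black-hulled: 163 × 12/16 = 122.25
  gray-hulled: 163 × 3/16 = 30.5625
  white-hulled: 163 × 1/16 = 10.1875
χ² = Σ (O − E)² / E
  black-hulled: (107 − 122.25)² / 122.25 = 1.9024
  gray-hulled: (45 − 30.5625)² / 30.5625 = 6.8202
  white-hulled: (11 − 10.1875)² / 10.1875 = 0.0648
χ² = 1.9024 + 6.8202 + 0.0648 = 8.7874 ≈ 8.787
Degrees of freedom = 3 − 1 = 2; critical value at α = 0.05 is 5.991.
Since 8.787 > 5.991, we reject the null hypothesis — the data do not fit the 12:3:1 ratio.

8.787; not consistent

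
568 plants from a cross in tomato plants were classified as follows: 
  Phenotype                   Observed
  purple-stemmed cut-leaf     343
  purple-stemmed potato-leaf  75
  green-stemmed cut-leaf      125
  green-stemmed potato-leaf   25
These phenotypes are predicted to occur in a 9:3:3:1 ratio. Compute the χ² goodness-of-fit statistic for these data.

17.365

The 9:3:3:1 ratio has 16 parts, so with N = 568 the expected counts are:
  purple-stemmed cut-leaf: 568 × 9/16 = 319.5
  purple-stemmed potato-leaf: 568 × 3/16 = 106.5
  green-stemmed cut-leaf: 568 × 3/16 = 106.5
  green-stemmed potato-leaf: 568 × 1/16 = 35.5
χ² = Σ (O − E)² / E
  purple-stemmed cut-leaf: (343 − 319.5)² / 319.5 = 1.7285
  purple-stemmed potato-leaf: (75 − 106.5)² / 106.5 = 9.3169
  green-stemmed cut-leaf: (125 − 106.5)² / 106.5 = 3.2136
  green-stemmed potato-leaf: (25 − 35.5)² / 35.5 = 3.1056
χ² = 1.7285 + 9.3169 + 3.2136 + 3.1056 = 17.3646 ≈ 17.365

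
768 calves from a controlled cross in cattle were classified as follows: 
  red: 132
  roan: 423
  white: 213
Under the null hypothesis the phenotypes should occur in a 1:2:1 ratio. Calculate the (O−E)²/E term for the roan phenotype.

3.961

Under the 1:2:1 hypothesis (Σ ratio = 4, N = 768):
  red: 768 × 1/4 = 192
  roan: 768 × 2/4 = 384
  white: 768 × 1/4 = 192
Contribution of roan: (423 − 384)² / 384 = 3.9609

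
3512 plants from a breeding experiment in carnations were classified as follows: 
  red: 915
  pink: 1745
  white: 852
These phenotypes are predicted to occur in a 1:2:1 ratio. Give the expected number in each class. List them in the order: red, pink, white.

Total ratio parts = 4. Expected numbers out of 3512:
  red: 3512 × 1/4 = 878
  pink: 3512 × 2/4 = 1756
  white: 3512 × 1/4 = 878

878, 1756, 878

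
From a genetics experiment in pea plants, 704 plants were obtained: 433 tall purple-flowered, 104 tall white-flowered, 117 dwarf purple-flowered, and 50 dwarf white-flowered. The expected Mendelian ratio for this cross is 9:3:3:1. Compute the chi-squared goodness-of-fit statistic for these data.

11.919

Under the 9:3:3:1 hypothesis (Σ ratio = 16, N = 704):
  tall purple-flowered: 704 × 9/16 = 396
  tall white-flowered: 704 × 3/16 = 132
  dwarf purple-flowered: 704 × 3/16 = 132
  dwarf white-flowered: 704 × 1/16 = 44
χ² = Σ (O − E)² / E
  tall purple-flowered: (433 − 396)² / 396 = 3.4571
  tall white-flowered: (104 − 132)² / 132 = 5.9394
  dwarf purple-flowered: (117 − 132)² / 132 = 1.7045
  dwarf white-flowered: (50 − 44)² / 44 = 0.8182
χ² = 3.4571 + 5.9394 + 1.7045 + 0.8182 = 11.9192 ≈ 11.919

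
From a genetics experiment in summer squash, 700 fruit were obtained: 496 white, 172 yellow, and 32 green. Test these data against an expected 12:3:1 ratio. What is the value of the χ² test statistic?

17.410

Total ratio parts = 16. Expected numbers out of 700:
  white: 700 × 12/16 = 525
  yellow: 700 × 3/16 = 131.25
  green: 700 × 1/16 = 43.75
χ² = Σ (O − E)² / E
  white: (496 − 525)² / 525 = 1.6019
  yellow: (172 − 131.25)² / 131.25 = 12.6519
  green: (32 − 43.75)² / 43.75 = 3.1557
χ² = 1.6019 + 12.6519 + 3.1557 = 17.4095 ≈ 17.410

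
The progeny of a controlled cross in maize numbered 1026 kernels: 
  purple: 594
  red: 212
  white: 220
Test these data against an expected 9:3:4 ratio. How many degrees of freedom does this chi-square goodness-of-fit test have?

2

A goodness-of-fit test with 3 phenotype classes has df = 3 − 1 = 2.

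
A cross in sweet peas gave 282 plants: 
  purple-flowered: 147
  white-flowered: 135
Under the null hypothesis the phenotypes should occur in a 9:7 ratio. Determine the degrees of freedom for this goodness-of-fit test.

A goodness-of-fit test with 2 phenotype classes has df = 2 − 1 = 1.

1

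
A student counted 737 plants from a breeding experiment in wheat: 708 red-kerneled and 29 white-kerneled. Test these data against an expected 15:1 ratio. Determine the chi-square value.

Expected counts for N = 737 under a 15:1 ratio (total parts = 16):
  red-kerneled: 737 × 15/16 = 690.9375
  white-kerneled: 737 × 1/16 = 46.0625
χ² = Σ (O − E)² / E
  red-kerneled: (708 − 690.9375)² / 690.9375 = 0.4214
  white-kerneled: (29 − 46.0625)² / 46.0625 = 6.3203
χ² = 0.4214 + 6.3203 = 6.7417 ≈ 6.742

6.742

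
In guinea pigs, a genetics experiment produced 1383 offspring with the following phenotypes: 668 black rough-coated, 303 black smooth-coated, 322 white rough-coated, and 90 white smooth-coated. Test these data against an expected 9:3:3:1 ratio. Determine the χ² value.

The 9:3:3:1 ratio has 16 parts, so with N = 1383 the expected counts are:
  black rough-coated: 1383 × 9/16 = 777.9375
  black smooth-coated: 1383 × 3/16 = 259.3125
  white rough-coated: 1383 × 3/16 = 259.3125
  white smooth-coated: 1383 × 1/16 = 86.4375
χ² = Σ (O − E)² / E
  black rough-coated: (668 − 777.9375)² / 777.9375 = 15.5363
  black smooth-coated: (303 − 259.3125)² / 259.3125 = 7.3602
  white rough-coated: (322 − 259.3125)² / 259.3125 = 15.1544
  white smooth-coated: (90 − 86.4375)² / 86.4375 = 0.1468
χ² = 15.5363 + 7.3602 + 15.1544 + 0.1468 = 38.1977 ≈ 38.198

38.198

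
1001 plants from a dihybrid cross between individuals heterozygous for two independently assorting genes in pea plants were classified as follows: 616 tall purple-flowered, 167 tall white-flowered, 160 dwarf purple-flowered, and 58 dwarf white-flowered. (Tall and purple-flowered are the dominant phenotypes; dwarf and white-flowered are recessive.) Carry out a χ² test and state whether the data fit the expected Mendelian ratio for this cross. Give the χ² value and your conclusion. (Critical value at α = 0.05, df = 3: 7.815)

A dihybrid F₂ with independent assortment and complete dominance at both loci gives a 9:3:3:1 phenotypic ratio.
The 9:3:3:1 ratio has 16 parts, so with N = 1001 the expected counts are:
  tall purple-flowered: 1001 × 9/16 = 563.0625
  tall white-flowered: 1001 × 3/16 = 187.6875
  dwarf purple-flowered: 1001 × 3/16 = 187.6875
  dwarf white-flowered: 1001 × 1/16 = 62.5625
χ² = Σ (O − E)² / E
  tall purple-flowered: (616 − 563.0625)² / 563.0625 = 4.9770
  tall white-flowered: (167 − 187.6875)² / 187.6875 = 2.2802
  dwarf purple-flowered: (160 − 187.6875)² / 187.6875 = 4.0844
  dwarf white-flowered: (58 − 62.5625)² / 62.5625 = 0.3327
χ² = 4.9770 + 2.2802 + 4.0844 + 0.3327 = 11.6743 ≈ 11.674
Degrees of freedom = 4 − 1 = 3; critical value at α = 0.05 is 7.815.
Since 11.674 > 7.815, we reject the null hypothesis — the data do not fit the 9:3:3:1 ratio.

11.674; not consistent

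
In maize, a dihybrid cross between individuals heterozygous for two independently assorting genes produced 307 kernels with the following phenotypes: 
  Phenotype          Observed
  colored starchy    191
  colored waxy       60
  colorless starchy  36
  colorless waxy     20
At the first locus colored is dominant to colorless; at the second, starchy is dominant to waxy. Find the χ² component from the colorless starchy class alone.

A dihybrid F₂ with independent assortment and complete dominance at both loci gives a 9:3:3:1 phenotypic ratio.
Under the 9:3:3:1 hypothesis (Σ ratio = 16, N = 307):
  colored starchy: 307 × 9/16 = 172.6875
  colored waxy: 307 × 3/16 = 57.5625
  colorless starchy: 307 × 3/16 = 57.5625
  colorless waxy: 307 × 1/16 = 19.1875
Contribution of colorless starchy: (36 − 57.5625)² / 57.5625 = 8.0772

8.077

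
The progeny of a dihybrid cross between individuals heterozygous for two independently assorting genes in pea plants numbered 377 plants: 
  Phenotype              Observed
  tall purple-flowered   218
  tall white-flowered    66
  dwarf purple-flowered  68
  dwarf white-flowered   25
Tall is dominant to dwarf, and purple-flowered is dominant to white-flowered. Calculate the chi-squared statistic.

0.667

A dihybrid F₂ with independent assortment and complete dominance at both loci gives a 9:3:3:1 phenotypic ratio.
Total ratio parts = 16. Expected numbers out of 377:
  tall purple-flowered: 377 × 9/16 = 212.0625
  tall white-flowered: 377 × 3/16 = 70.6875
  dwarf purple-flowered: 377 × 3/16 = 70.6875
  dwarf white-flowered: 377 × 1/16 = 23.5625
χ² = Σ (O − E)² / E
  tall purple-flowered: (218 − 212.0625)² / 212.0625 = 0.1662
  tall white-flowered: (66 − 70.6875)² / 70.6875 = 0.3108
  dwarf purple-flowered: (68 − 70.6875)² / 70.6875 = 0.1022
  dwarf white-flowered: (25 − 23.5625)² / 23.5625 = 0.0877
χ² = 0.1662 + 0.3108 + 0.1022 + 0.0877 = 0.6669 ≈ 0.667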